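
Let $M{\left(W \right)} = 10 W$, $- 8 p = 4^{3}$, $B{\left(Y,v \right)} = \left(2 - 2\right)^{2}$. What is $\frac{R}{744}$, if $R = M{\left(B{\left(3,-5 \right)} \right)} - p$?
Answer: $\frac{1}{93} \approx 0.010753$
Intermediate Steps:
$B{\left(Y,v \right)} = 0$ ($B{\left(Y,v \right)} = 0^{2} = 0$)
$p = -8$ ($p = - \frac{4^{3}}{8} = \left(- \frac{1}{8}\right) 64 = -8$)
$R = 8$ ($R = 10 \cdot 0 - -8 = 0 + 8 = 8$)
$\frac{R}{744} = \frac{8}{744} = 8 \cdot \frac{1}{744} = \frac{1}{93}$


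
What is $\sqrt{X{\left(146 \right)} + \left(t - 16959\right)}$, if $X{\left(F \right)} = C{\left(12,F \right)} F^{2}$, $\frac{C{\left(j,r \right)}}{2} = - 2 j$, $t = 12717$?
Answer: $i \sqrt{1027410} \approx 1013.6 i$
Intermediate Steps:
$C{\left(j,r \right)} = - 4 j$ ($C{\left(j,r \right)} = 2 \left(- 2 j\right) = - 4 j$)
$X{\left(F \right)} = - 48 F^{2}$ ($X{\left(F \right)} = \left(-4\right) 12 F^{2} = - 48 F^{2}$)
$\sqrt{X{\left(146 \right)} + \left(t - 16959\right)} = \sqrt{- 48 \cdot 146^{2} + \left(12717 - 16959\right)} = \sqrt{\left(-48\right) 21316 + \left(12717 - 16959\right)} = \sqrt{-1023168 - 4242} = \sqrt{-1027410} = i \sqrt{1027410}$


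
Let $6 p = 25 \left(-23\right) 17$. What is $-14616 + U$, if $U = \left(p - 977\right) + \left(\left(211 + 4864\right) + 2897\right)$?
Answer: $- \frac{55501}{6} \approx -9250.2$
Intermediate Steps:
$p = - \frac{9775}{6}$ ($p = \frac{25 \left(-23\right) 17}{6} = \frac{\left(-575\right) 17}{6} = \frac{1}{6} \left(-9775\right) = - \frac{9775}{6} \approx -1629.2$)
$U = \frac{32195}{6}$ ($U = \left(- \frac{9775}{6} - 977\right) + \left(\left(211 + 4864\right) + 2897\right) = - \frac{15637}{6} + \left(5075 + 2897\right) = - \frac{15637}{6} + 7972 = \frac{32195}{6} \approx 5365.8$)
$-14616 + U = -14616 + \frac{32195}{6} = - \frac{55501}{6}$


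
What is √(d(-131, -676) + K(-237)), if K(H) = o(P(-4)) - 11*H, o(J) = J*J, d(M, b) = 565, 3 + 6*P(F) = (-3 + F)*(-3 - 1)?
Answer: √114817/6 ≈ 56.474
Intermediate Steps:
P(F) = 3/2 - 2*F/3 (P(F) = -½ + ((-3 + F)*(-3 - 1))/6 = -½ + ((-3 + F)*(-4))/6 = -½ + (12 - 4*F)/6 = -½ + (2 - 2*F/3) = 3/2 - 2*F/3)
o(J) = J²
K(H) = 625/36 - 11*H (K(H) = (3/2 - ⅔*(-4))² - 11*H = (3/2 + 8/3)² - 11*H = (25/6)² - 11*H = 625/36 - 11*H)
√(d(-131, -676) + K(-237)) = √(565 + (625/36 - 11*(-237))) = √(565 + (625/36 + 2607)) = √(565 + 94477/36) = √(114817/36) = √114817/6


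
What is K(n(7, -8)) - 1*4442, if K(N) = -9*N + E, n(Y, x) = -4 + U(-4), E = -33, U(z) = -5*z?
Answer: -4619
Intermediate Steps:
n(Y, x) = 16 (n(Y, x) = -4 - 5*(-4) = -4 + 20 = 16)
K(N) = -33 - 9*N (K(N) = -9*N - 33 = -33 - 9*N)
K(n(7, -8)) - 1*4442 = (-33 - 9*16) - 1*4442 = (-33 - 144) - 4442 = -177 - 4442 = -4619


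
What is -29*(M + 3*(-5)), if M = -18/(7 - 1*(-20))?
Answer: 1363/3 ≈ 454.33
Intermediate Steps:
M = -⅔ (M = -18/(7 + 20) = -18/27 = -18*1/27 = -⅔ ≈ -0.66667)
-29*(M + 3*(-5)) = -29*(-⅔ + 3*(-5)) = -29*(-⅔ - 15) = -29*(-47/3) = 1363/3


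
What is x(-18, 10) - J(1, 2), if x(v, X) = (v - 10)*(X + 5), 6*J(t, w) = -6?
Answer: -419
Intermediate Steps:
J(t, w) = -1 (J(t, w) = (⅙)*(-6) = -1)
x(v, X) = (-10 + v)*(5 + X)
x(-18, 10) - J(1, 2) = (-50 - 10*10 + 5*(-18) + 10*(-18)) - 1*(-1) = (-50 - 100 - 90 - 180) + 1 = -420 + 1 = -419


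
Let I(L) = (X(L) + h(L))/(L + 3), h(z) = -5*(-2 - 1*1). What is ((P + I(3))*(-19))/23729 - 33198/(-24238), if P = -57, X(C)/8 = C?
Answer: 811011703/575143502 ≈ 1.4101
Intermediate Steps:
X(C) = 8*C
h(z) = 15 (h(z) = -5*(-2 - 1) = -5*(-3) = 15)
I(L) = (15 + 8*L)/(3 + L) (I(L) = (8*L + 15)/(L + 3) = (15 + 8*L)/(3 + L))
((P + I(3))*(-19))/23729 - 33198/(-24238) = ((-57 + (15 + 8*3)/(3 + 3))*(-19))/23729 - 33198/(-24238) = ((-57 + (15 + 24)/6)*(-19))*(1/23729) - 33198*(-1/24238) = ((-57 + (⅙)*39)*(-19))*(1/23729) + 16599/12119 = ((-57 + 13/2)*(-19))*(1/23729) + 16599/12119 = -101/2*(-19)*(1/23729) + 16599/12119 = (1919/2)*(1/23729) + 16599/12119 = 1919/47458 + 16599/12119 = 811011703/575143502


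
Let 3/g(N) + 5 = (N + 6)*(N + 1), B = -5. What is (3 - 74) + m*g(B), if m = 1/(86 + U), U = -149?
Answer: -13418/189 ≈ -70.995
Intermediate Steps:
g(N) = 3/(-5 + (1 + N)*(6 + N)) (g(N) = 3/(-5 + (N + 6)*(N + 1)) = 3/(-5 + (6 + N)*(1 + N)) = 3/(-5 + (1 + N)*(6 + N)))
m = -1/63 (m = 1/(86 - 149) = 1/(-63) = -1/63 ≈ -0.015873)
(3 - 74) + m*g(B) = (3 - 74) - 1/(21*(1 + (-5)² + 7*(-5))) = -71 - 1/(21*(1 + 25 - 35)) = -71 - 1/(21*(-9)) = -71 - (-1)/(21*9) = -71 - 1/63*(-⅓) = -71 + 1/189 = -13418/189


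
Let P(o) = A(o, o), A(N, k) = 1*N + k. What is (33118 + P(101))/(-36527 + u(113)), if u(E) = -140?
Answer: -33320/36667 ≈ -0.90872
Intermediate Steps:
A(N, k) = N + k
P(o) = 2*o (P(o) = o + o = 2*o)
(33118 + P(101))/(-36527 + u(113)) = (33118 + 2*101)/(-36527 - 140) = (33118 + 202)/(-36667) = 33320*(-1/36667) = -33320/36667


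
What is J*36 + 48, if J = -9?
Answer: -276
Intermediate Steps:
J*36 + 48 = -9*36 + 48 = -324 + 48 = -276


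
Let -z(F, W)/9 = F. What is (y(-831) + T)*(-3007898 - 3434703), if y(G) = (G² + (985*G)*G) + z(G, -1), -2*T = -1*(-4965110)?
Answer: -4370776936200070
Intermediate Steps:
z(F, W) = -9*F
T = -2482555 (T = -(-1)*(-4965110)/2 = -½*4965110 = -2482555)
y(G) = -9*G + 986*G² (y(G) = (G² + (985*G)*G) - 9*G = (G² + 985*G²) - 9*G = 986*G² - 9*G = -9*G + 986*G²)
(y(-831) + T)*(-3007898 - 3434703) = (-831*(-9 + 986*(-831)) - 2482555)*(-3007898 - 3434703) = (-831*(-9 - 819366) - 2482555)*(-6442601) = (-831*(-819375) - 2482555)*(-6442601) = (680900625 - 2482555)*(-6442601) = 678418070*(-6442601) = -4370776936200070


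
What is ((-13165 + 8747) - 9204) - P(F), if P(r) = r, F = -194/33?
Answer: -449332/33 ≈ -13616.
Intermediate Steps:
F = -194/33 (F = -194*1/33 = -194/33 ≈ -5.8788)
((-13165 + 8747) - 9204) - P(F) = ((-13165 + 8747) - 9204) - 1*(-194/33) = (-4418 - 9204) + 194/33 = -13622 + 194/33 = -449332/33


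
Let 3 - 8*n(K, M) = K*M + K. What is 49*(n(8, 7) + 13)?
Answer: 2107/8 ≈ 263.38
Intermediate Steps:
n(K, M) = 3/8 - K/8 - K*M/8 (n(K, M) = 3/8 - (K*M + K)/8 = 3/8 - (K + K*M)/8 = 3/8 + (-K/8 - K*M/8) = 3/8 - K/8 - K*M/8)
49*(n(8, 7) + 13) = 49*((3/8 - ⅛*8 - ⅛*8*7) + 13) = 49*((3/8 - 1 - 7) + 13) = 49*(-61/8 + 13) = 49*(43/8) = 2107/8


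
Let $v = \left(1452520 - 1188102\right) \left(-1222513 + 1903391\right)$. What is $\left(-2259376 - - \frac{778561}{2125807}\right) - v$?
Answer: $- \frac{382727440254034099}{2125807} \approx -1.8004 \cdot 10^{11}$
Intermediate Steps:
$v = 180036399004$ ($v = 264418 \cdot 680878 = 180036399004$)
$\left(-2259376 - - \frac{778561}{2125807}\right) - v = \left(-2259376 - - \frac{778561}{2125807}\right) - 180036399004 = \left(-2259376 + \frac{778561}{2125807}\right) - 180036399004 = - \frac{4802996537871}{2125807} - 180036399004 = - \frac{382727440254034099}{2125807}$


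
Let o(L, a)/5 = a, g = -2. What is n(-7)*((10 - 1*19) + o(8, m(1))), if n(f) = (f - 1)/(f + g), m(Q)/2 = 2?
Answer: 88/9 ≈ 9.7778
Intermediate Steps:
m(Q) = 4 (m(Q) = 2*2 = 4)
o(L, a) = 5*a
n(f) = (-1 + f)/(-2 + f) (n(f) = (f - 1)/(f - 2) = (-1 + f)/(-2 + f))
n(-7)*((10 - 1*19) + o(8, m(1))) = ((-1 - 7)/(-2 - 7))*((10 - 1*19) + 5*4) = (-8/(-9))*((10 - 19) + 20) = (-⅑*(-8))*(-9 + 20) = (8/9)*11 = 88/9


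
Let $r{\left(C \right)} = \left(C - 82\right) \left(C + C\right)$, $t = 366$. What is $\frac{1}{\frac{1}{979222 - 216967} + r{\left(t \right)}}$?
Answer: $\frac{762255}{158463667441} \approx 4.8103 \cdot 10^{-6}$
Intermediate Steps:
$r{\left(C \right)} = 2 C \left(-82 + C\right)$ ($r{\left(C \right)} = \left(-82 + C\right) 2 C = 2 C \left(-82 + C\right)$)
$\frac{1}{\frac{1}{979222 - 216967} + r{\left(t \right)}} = \frac{1}{\frac{1}{979222 - 216967} + 2 \cdot 366 \left(-82 + 366\right)} = \frac{1}{\frac{1}{762255} + 2 \cdot 366 \cdot 284} = \frac{1}{\frac{1}{762255} + 207888} = \frac{1}{\frac{158463667441}{762255}} = \frac{762255}{158463667441}$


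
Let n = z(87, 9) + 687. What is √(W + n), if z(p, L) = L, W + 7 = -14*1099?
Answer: 3*I*√1633 ≈ 121.23*I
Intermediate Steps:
W = -15393 (W = -7 - 14*1099 = -7 - 15386 = -15393)
n = 696 (n = 9 + 687 = 696)
√(W + n) = √(-15393 + 696) = √(-14697) = 3*I*√1633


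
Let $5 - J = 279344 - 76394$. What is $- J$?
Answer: $202945$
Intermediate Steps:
$J = -202945$ ($J = 5 - \left(279344 - 76394\right) = 5 - 202950 = -202945$)
$- J = \left(-1\right) \left(-202945\right) = 202945$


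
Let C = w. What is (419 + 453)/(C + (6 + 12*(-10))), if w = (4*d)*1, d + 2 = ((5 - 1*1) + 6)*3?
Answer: -436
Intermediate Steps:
d = 28 (d = -2 + ((5 - 1*1) + 6)*3 = -2 + ((5 - 1) + 6)*3 = -2 + (4 + 6)*3 = -2 + 10*3 = -2 + 30 = 28)
w = 112 (w = (4*28)*1 = 112*1 = 112)
C = 112
(419 + 453)/(C + (6 + 12*(-10))) = (419 + 453)/(112 + (6 + 12*(-10))) = 872/(112 + (6 - 120)) = 872/(112 - 114) = 872/(-2) = 872*(-½) = -436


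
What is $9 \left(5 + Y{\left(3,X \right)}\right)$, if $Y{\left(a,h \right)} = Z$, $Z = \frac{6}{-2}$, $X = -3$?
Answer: $18$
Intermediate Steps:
$Z = -3$ ($Z = 6 \left(- \frac{1}{2}\right) = -3$)
$Y{\left(a,h \right)} = -3$
$9 \left(5 + Y{\left(3,X \right)}\right) = 9 \left(5 - 3\right) = 9 \cdot 2 = 18$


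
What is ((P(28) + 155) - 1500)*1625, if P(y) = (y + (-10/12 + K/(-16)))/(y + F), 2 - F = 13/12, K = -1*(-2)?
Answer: -1515769125/694 ≈ -2.1841e+6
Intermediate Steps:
K = 2
F = 11/12 (F = 2 - 13/12 = 11/12 ≈ 0.91667)
P(y) = (-23/24 + y)/(11/12 + y) (P(y) = (y + (-10/12 + 2/(-16)))/(y + 11/12) = (y + (-10*1/12 + 2*(-1/16)))/(11/12 + y) = (y + (-⅚ - ⅛))/(11/12 + y) = (y - 23/24)/(11/12 + y) = (-23/24 + y)/(11/12 + y))
((P(28) + 155) - 1500)*1625 = (((-23 + 24*28)/(2*(11 + 12*28)) + 155) - 1500)*1625 = (((-23 + 672)/(2*(11 + 336)) + 155) - 1500)*1625 = (((½)*649/347 + 155) - 1500)*1625 = (((½)*(1/347)*649 + 155) - 1500)*1625 = ((649/694 + 155) - 1500)*1625 = (108219/694 - 1500)*1625 = -932781/694*1625 = -1515769125/694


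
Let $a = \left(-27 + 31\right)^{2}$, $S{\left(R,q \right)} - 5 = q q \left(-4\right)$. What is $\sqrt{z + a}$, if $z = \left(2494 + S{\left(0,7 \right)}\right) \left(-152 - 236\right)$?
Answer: $2 i \sqrt{223387} \approx 945.28 i$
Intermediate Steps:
$S{\left(R,q \right)} = 5 - 4 q^{2}$ ($S{\left(R,q \right)} = 5 + q q \left(-4\right) = 5 + q^{2} \left(-4\right) = 5 - 4 q^{2}$)
$a = 16$ ($a = 4^{2} = 16$)
$z = -893564$ ($z = \left(2494 + \left(5 - 4 \cdot 7^{2}\right)\right) \left(-152 - 236\right) = \left(2494 + \left(5 - 196\right)\right) \left(-388\right) = \left(2494 - 191\right) \left(-388\right) = 2303 \left(-388\right) = -893564$)
$\sqrt{z + a} = \sqrt{-893564 + 16} = \sqrt{-893548} = 2 i \sqrt{223387}$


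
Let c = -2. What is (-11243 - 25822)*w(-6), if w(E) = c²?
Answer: -148260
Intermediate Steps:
w(E) = 4 (w(E) = (-2)² = 4)
(-11243 - 25822)*w(-6) = (-11243 - 25822)*4 = -37065*4 = -148260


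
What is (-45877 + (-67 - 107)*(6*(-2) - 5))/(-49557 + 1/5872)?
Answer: 252020368/290998703 ≈ 0.86605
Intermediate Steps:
(-45877 + (-67 - 107)*(6*(-2) - 5))/(-49557 + 1/5872) = (-45877 - 174*(-12 - 5))/(-49557 + 1/5872) = (-45877 - 174*(-17))/(-290998703/5872) = (-45877 + 2958)*(-5872/290998703) = -42919*(-5872/290998703) = 252020368/290998703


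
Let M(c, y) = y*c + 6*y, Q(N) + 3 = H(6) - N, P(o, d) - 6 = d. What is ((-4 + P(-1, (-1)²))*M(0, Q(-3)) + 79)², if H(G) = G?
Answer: 34969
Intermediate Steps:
P(o, d) = 6 + d
Q(N) = 3 - N (Q(N) = -3 + (6 - N) = 3 - N)
M(c, y) = 6*y + c*y (M(c, y) = c*y + 6*y = 6*y + c*y)
((-4 + P(-1, (-1)²))*M(0, Q(-3)) + 79)² = ((-4 + (6 + (-1)²))*((3 - 1*(-3))*(6 + 0)) + 79)² = ((-4 + (6 + 1))*((3 + 3)*6) + 79)² = ((-4 + 7)*(6*6) + 79)² = (3*36 + 79)² = (108 + 79)² = 187² = 34969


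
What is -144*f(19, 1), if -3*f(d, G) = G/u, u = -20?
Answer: -12/5 ≈ -2.4000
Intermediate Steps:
f(d, G) = G/60 (f(d, G) = -G/(3*(-20)) = -G*(-1)/(3*20) = -(-1)*G/60 = G/60)
-144*f(19, 1) = -12/5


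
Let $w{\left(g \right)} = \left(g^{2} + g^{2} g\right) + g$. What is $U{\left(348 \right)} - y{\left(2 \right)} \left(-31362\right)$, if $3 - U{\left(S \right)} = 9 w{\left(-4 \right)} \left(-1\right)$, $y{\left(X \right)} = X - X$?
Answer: $-465$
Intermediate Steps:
$w{\left(g \right)} = g + g^{2} + g^{3}$ ($w{\left(g \right)} = \left(g^{2} + g^{3}\right) + g = g + g^{2} + g^{3}$)
$y{\left(X \right)} = 0$
$U{\left(S \right)} = -465$ ($U{\left(S \right)} = 3 - 9 \left(- 4 \left(1 - 4 + \left(-4\right)^{2}\right)\right) \left(-1\right) = 3 - 9 \left(- 4 \left(1 - 4 + 16\right)\right) \left(-1\right) = 3 - 9 \left(\left(-4\right) 13\right) \left(-1\right) = 3 - 9 \left(-52\right) \left(-1\right) = 3 - \left(-468\right) \left(-1\right) = 3 - 468 = -465$)
$U{\left(348 \right)} - y{\left(2 \right)} \left(-31362\right) = -465 - 0 \left(-31362\right) = -465 - 0 = -465 + 0 = -465$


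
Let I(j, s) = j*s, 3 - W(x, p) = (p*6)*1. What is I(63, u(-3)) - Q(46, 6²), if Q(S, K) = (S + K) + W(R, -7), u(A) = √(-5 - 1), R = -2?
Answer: -127 + 63*I*√6 ≈ -127.0 + 154.32*I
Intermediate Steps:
u(A) = I*√6 (u(A) = √(-6) = I*√6)
W(x, p) = 3 - 6*p (W(x, p) = 3 - p*6 = 3 - 6*p)
Q(S, K) = 45 + K + S (Q(S, K) = (S + K) + (3 - 6*(-7)) = (K + S) + (3 + 42) = (K + S) + 45 = 45 + K + S)
I(63, u(-3)) - Q(46, 6²) = 63*(I*√6) - (45 + 6² + 46) = 63*I*√6 - (45 + 36 + 46) = 63*I*√6 - 1*127 = 63*I*√6 - 127 = -127 + 63*I*√6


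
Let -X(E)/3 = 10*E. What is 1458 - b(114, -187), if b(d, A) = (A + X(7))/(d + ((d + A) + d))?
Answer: 226387/155 ≈ 1460.6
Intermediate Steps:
X(E) = -30*E
b(d, A) = (-210 + A)/(A + 3*d) (b(d, A) = (A - 30*7)/(d + ((d + A) + d)) = (A - 210)/(d + ((A + d) + d)) = (-210 + A)/(d + (A + 2*d)) = (-210 + A)/(A + 3*d))
1458 - b(114, -187) = 1458 - (-210 - 187)/(-187 + 3*114) = 1458 - (-397)/(-187 + 342) = 1458 - (-397)/155 = 1458 - 1*(-397/155) = 1458 + 397/155 = 226387/155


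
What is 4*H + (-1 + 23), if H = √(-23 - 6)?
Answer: 22 + 4*I*√29 ≈ 22.0 + 21.541*I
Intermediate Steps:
H = I*√29 (H = √(-29) = I*√29 ≈ 5.3852*I)
4*H + (-1 + 23) = 4*(I*√29) + (-1 + 23) = 4*I*√29 + 22 = 22 + 4*I*√29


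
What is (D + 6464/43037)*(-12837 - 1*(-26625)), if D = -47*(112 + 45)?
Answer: -4378566351492/43037 ≈ -1.0174e+8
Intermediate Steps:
D = -7379 (D = -47*157 = -7379)
(D + 6464/43037)*(-12837 - 1*(-26625)) = (-7379 + 6464/43037)*(-12837 - 1*(-26625)) = (-7379 + 6464*(1/43037))*(-12837 + 26625) = (-7379 + 6464/43037)*13788 = -317563559/43037*13788 = -4378566351492/43037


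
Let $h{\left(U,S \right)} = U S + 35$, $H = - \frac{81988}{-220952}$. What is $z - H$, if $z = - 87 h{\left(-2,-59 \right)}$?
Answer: $- \frac{735293515}{55238} \approx -13311.0$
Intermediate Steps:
$H = \frac{20497}{55238}$ ($H = \left(-81988\right) \left(- \frac{1}{220952}\right) = \frac{20497}{55238} \approx 0.37107$)
$h{\left(U,S \right)} = 35 + S U$ ($h{\left(U,S \right)} = S U + 35 = 35 + S U$)
$z = -13311$ ($z = - 87 \left(35 - -118\right) = - 87 \left(35 + 118\right) = \left(-87\right) 153 = -13311$)
$z - H = -13311 - \frac{20497}{55238} = - \frac{735293515}{55238}$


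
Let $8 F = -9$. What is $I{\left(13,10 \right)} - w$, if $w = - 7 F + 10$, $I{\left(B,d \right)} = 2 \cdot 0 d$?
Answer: $- \frac{143}{8} \approx -17.875$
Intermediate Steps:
$F = - \frac{9}{8}$ ($F = \frac{1}{8} \left(-9\right) = - \frac{9}{8} \approx -1.125$)
$I{\left(B,d \right)} = 0$ ($I{\left(B,d \right)} = 0 d = 0$)
$w = \frac{143}{8}$ ($w = \left(-7\right) \left(- \frac{9}{8}\right) + 10 = \frac{63}{8} + 10 = \frac{143}{8} \approx 17.875$)
$I{\left(13,10 \right)} - w = 0 - \frac{143}{8} = - \frac{143}{8}$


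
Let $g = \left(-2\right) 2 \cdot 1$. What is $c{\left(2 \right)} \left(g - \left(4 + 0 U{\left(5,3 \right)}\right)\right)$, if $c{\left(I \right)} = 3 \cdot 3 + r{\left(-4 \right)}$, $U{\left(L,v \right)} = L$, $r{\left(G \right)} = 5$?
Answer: $-112$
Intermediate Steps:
$c{\left(I \right)} = 14$ ($c{\left(I \right)} = 3 \cdot 3 + 5 = 9 + 5 = 14$)
$g = -4$ ($g = \left(-4\right) 1 = -4$)
$c{\left(2 \right)} \left(g - \left(4 + 0 U{\left(5,3 \right)}\right)\right) = 14 \left(-4 + \left(-4 + 0 \cdot 5\right)\right) = 14 \left(-4 + \left(-4 + 0\right)\right) = 14 \left(-4 - 4\right) = 14 \left(-8\right) = -112$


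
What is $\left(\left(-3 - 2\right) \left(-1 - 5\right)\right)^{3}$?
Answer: $27000$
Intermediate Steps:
$\left(\left(-3 - 2\right) \left(-1 - 5\right)\right)^{3} = \left(\left(-5\right) \left(-6\right)\right)^{3} = 30^{3} = 27000$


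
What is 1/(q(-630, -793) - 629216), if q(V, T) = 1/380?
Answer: -380/239102079 ≈ -1.5893e-6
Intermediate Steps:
q(V, T) = 1/380
1/(q(-630, -793) - 629216) = 1/(1/380 - 629216) = 1/(-239102079/380) = -380/239102079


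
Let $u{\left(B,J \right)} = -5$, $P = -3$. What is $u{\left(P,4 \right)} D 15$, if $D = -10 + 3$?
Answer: $525$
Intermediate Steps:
$D = -7$
$u{\left(P,4 \right)} D 15 = \left(-5\right) \left(-7\right) 15 = 35 \cdot 15 = 525$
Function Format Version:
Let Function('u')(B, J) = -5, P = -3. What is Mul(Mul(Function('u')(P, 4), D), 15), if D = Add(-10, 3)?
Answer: 525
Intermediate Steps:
D = -7
Mul(Mul(Function('u')(P, 4), D), 15) = Mul(Mul(-5, -7), 15) = Mul(35, 15) = 525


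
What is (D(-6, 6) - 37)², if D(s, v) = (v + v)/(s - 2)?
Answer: 5929/4 ≈ 1482.3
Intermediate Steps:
D(s, v) = 2*v/(-2 + s) (D(s, v) = (2*v)/(-2 + s) = 2*v/(-2 + s))
(D(-6, 6) - 37)² = (2*6/(-2 - 6) - 37)² = (2*6/(-8) - 37)² = (2*6*(-⅛) - 37)² = (-3/2 - 37)² = (-77/2)² = 5929/4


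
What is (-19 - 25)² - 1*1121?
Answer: 815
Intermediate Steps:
(-19 - 25)² - 1*1121 = (-44)² - 1121 = 1936 - 1121 = 815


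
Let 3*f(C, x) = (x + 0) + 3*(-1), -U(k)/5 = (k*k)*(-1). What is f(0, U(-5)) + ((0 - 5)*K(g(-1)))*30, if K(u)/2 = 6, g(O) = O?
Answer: -5278/3 ≈ -1759.3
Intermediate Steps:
K(u) = 12 (K(u) = 2*6 = 12)
U(k) = 5*k² (U(k) = -5*k*k*(-1) = -5*k²*(-1) = -(-5)*k² = 5*k²)
f(C, x) = -1 + x/3 (f(C, x) = ((x + 0) + 3*(-1))/3 = (x - 3)/3 = (-3 + x)/3 = -1 + x/3)
f(0, U(-5)) + ((0 - 5)*K(g(-1)))*30 = (-1 + (5*(-5)²)/3) + ((0 - 5)*12)*30 = (-1 + (5*25)/3) - 5*12*30 = (-1 + (⅓)*125) - 60*30 = (-1 + 125/3) - 1800 = 122/3 - 1800 = -5278/3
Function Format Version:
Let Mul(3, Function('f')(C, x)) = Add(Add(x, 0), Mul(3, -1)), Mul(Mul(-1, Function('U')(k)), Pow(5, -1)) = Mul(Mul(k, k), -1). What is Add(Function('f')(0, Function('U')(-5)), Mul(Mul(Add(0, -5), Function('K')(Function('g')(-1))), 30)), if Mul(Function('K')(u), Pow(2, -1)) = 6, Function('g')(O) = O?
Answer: Rational(-5278, 3) ≈ -1759.3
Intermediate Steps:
Function('K')(u) = 12 (Function('K')(u) = Mul(2, 6) = 12)
Function('U')(k) = Mul(5, Pow(k, 2)) (Function('U')(k) = Mul(-5, Mul(Mul(k, k), -1)) = Mul(-5, Mul(Pow(k, 2), -1)) = Mul(-5, Mul(-1, Pow(k, 2))) = Mul(5, Pow(k, 2)))
Function('f')(C, x) = Add(-1, Mul(Rational(1, 3), x)) (Function('f')(C, x) = Mul(Rational(1, 3), Add(Add(x, 0), Mul(3, -1))) = Mul(Rational(1, 3), Add(x, -3)) = Mul(Rational(1, 3), Add(-3, x)) = Add(-1, Mul(Rational(1, 3), x)))
Add(Function('f')(0, Function('U')(-5)), Mul(Mul(Add(0, -5), Function('K')(Function('g')(-1))), 30)) = Add(Add(-1, Mul(Rational(1, 3), Mul(5, Pow(-5, 2)))), Mul(Mul(Add(0, -5), 12), 30)) = Add(Add(-1, Mul(Rational(1, 3), Mul(5, 25))), Mul(Mul(-5, 12), 30)) = Add(Add(-1, Mul(Rational(1, 3), 125)), Mul(-60, 30)) = Add(Add(-1, Rational(125, 3)), -1800) = Add(Rational(122, 3), -1800) = Rational(-5278, 3)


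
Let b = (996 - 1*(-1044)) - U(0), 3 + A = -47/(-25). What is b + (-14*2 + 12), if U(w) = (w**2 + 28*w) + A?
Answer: 50628/25 ≈ 2025.1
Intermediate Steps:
A = -28/25 (A = -3 - 47/(-25) = -3 - 47*(-1/25) = -3 + 47/25 = -28/25 ≈ -1.1200)
U(w) = -28/25 + w**2 + 28*w (U(w) = (w**2 + 28*w) - 28/25 = -28/25 + w**2 + 28*w)
b = 51028/25 (b = (996 - 1*(-1044)) - (-28/25 + 0**2 + 28*0) = (996 + 1044) - (-28/25 + 0 + 0) = 2040 - 1*(-28/25) = 2040 + 28/25 = 51028/25 ≈ 2041.1)
b + (-14*2 + 12) = 51028/25 + (-14*2 + 12) = 51028/25 + (-28 + 12) = 51028/25 - 16 = 50628/25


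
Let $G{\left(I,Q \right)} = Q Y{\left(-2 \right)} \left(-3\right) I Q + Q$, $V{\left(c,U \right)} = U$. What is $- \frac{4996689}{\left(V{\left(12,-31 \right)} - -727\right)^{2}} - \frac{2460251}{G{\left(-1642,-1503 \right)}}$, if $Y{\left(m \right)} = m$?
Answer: $- \frac{12355990028305267}{1197893927795904} \approx -10.315$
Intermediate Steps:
$G{\left(I,Q \right)} = Q + 6 I Q^{2}$ ($G{\left(I,Q \right)} = Q \left(-2\right) \left(-3\right) I Q + Q = - 2 Q \left(-3\right) I Q + Q = 6 Q I Q + Q = 6 I Q Q + Q = 6 I Q^{2} + Q = Q + 6 I Q^{2}$)
$- \frac{4996689}{\left(V{\left(12,-31 \right)} - -727\right)^{2}} - \frac{2460251}{G{\left(-1642,-1503 \right)}} = - \frac{4996689}{\left(-31 - -727\right)^{2}} - \frac{2460251}{\left(-1503\right) \left(1 + 6 \left(-1642\right) \left(-1503\right)\right)} = - \frac{4996689}{\left(-31 + 727\right)^{2}} - \frac{2460251}{\left(-1503\right) \left(1 + 14807556\right)} = - \frac{4996689}{696^{2}} - \frac{2460251}{\left(-1503\right) 14807557} = - \frac{4996689}{484416} - \frac{2460251}{-22255758171} = \left(-4996689\right) \frac{1}{484416} - - \frac{2460251}{22255758171} = - \frac{1665563}{161472} + \frac{2460251}{22255758171} = - \frac{12355990028305267}{1197893927795904}$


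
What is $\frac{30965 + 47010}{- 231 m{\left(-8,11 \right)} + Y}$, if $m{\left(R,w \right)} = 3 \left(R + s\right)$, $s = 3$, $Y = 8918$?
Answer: $\frac{77975}{12383} \approx 6.2969$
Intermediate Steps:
$m{\left(R,w \right)} = 9 + 3 R$ ($m{\left(R,w \right)} = 3 \left(R + 3\right) = 3 \left(3 + R\right) = 9 + 3 R$)
$\frac{30965 + 47010}{- 231 m{\left(-8,11 \right)} + Y} = \frac{30965 + 47010}{- 231 \left(9 + 3 \left(-8\right)\right) + 8918} = \frac{77975}{- 231 \left(9 - 24\right) + 8918} = \frac{77975}{\left(-231\right) \left(-15\right) + 8918} = \frac{77975}{3465 + 8918} = \frac{77975}{12383}$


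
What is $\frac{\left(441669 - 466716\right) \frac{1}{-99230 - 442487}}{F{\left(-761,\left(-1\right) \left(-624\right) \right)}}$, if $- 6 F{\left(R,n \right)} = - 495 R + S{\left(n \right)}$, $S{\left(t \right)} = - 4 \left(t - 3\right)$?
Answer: $- \frac{138}{186149183} \approx -7.4134 \cdot 10^{-7}$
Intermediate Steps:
$S{\left(t \right)} = 12 - 4 t$ ($S{\left(t \right)} = - 4 \left(-3 + t\right) = 12 - 4 t$)
$F{\left(R,n \right)} = -2 + \frac{2 n}{3} + \frac{165 R}{2}$ ($F{\left(R,n \right)} = - \frac{- 495 R - \left(-12 + 4 n\right)}{6} = - \frac{12 - 495 R - 4 n}{6} = -2 + \frac{2 n}{3} + \frac{165 R}{2}$)
$\frac{\left(441669 - 466716\right) \frac{1}{-99230 - 442487}}{F{\left(-761,\left(-1\right) \left(-624\right) \right)}} = \frac{\left(441669 - 466716\right) \frac{1}{-99230 - 442487}}{-2 + \frac{2 \left(\left(-1\right) \left(-624\right)\right)}{3} + \frac{165}{2} \left(-761\right)} = \frac{\left(-25047\right) \frac{1}{-541717}}{-2 + \frac{2}{3} \cdot 624 - \frac{125565}{2}} = \frac{\left(-25047\right) \left(- \frac{1}{541717}\right)}{-2 + 416 - \frac{125565}{2}} = \frac{207}{4477 \left(- \frac{124737}{2}\right)} = \frac{207}{4477} \left(- \frac{2}{124737}\right) = - \frac{138}{186149183}$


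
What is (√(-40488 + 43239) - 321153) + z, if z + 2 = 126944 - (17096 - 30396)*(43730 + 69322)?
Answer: 1503397389 + √2751 ≈ 1.5034e+9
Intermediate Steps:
z = 1503718542 (z = -2 + (126944 - (17096 - 30396)*(43730 + 69322)) = -2 + (126944 - (-13300)*113052) = -2 + (126944 - 1*(-1503591600)) = -2 + (126944 + 1503591600) = -2 + 1503718544 = 1503718542)
(√(-40488 + 43239) - 321153) + z = (√(-40488 + 43239) - 321153) + 1503718542 = (√2751 - 321153) + 1503718542 = (-321153 + √2751) + 1503718542 = 1503397389 + √2751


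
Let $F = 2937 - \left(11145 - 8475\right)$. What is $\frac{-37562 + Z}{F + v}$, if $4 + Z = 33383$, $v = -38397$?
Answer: $\frac{4183}{38130} \approx 0.1097$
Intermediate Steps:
$Z = 33379$ ($Z = -4 + 33383 = 33379$)
$F = 267$ ($F = 2937 - \left(11145 - 8475\right) = 2937 - 2670 = 267$)
$\frac{-37562 + Z}{F + v} = \frac{-37562 + 33379}{267 - 38397} = - \frac{4183}{-38130} = \left(-4183\right) \left(- \frac{1}{38130}\right) = \frac{4183}{38130}$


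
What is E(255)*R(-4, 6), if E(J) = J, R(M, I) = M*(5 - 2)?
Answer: -3060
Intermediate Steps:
R(M, I) = 3*M (R(M, I) = M*3 = 3*M)
E(255)*R(-4, 6) = 255*(3*(-4)) = 255*(-12) = -3060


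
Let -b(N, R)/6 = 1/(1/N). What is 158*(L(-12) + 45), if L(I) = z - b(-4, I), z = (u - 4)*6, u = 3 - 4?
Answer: -1422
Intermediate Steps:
u = -1
b(N, R) = -6*N
z = -30 (z = (-1 - 4)*6 = -5*6 = -30)
L(I) = -54 (L(I) = -30 - (-6)*(-4) = -30 - 1*24 = -30 - 24 = -54)
158*(L(-12) + 45) = 158*(-54 + 45) = 158*(-9) = -1422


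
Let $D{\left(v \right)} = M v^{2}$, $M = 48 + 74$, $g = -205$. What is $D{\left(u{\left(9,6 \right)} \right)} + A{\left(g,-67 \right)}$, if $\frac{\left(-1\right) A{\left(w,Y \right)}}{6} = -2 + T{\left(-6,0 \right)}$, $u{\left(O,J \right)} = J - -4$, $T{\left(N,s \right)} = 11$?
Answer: $12146$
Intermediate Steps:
$u{\left(O,J \right)} = 4 + J$ ($u{\left(O,J \right)} = J + 4 = 4 + J$)
$A{\left(w,Y \right)} = -54$ ($A{\left(w,Y \right)} = - 6 \left(-2 + 11\right) = \left(-6\right) 9 = -54$)
$M = 122$
$D{\left(v \right)} = 122 v^{2}$
$D{\left(u{\left(9,6 \right)} \right)} + A{\left(g,-67 \right)} = 122 \left(4 + 6\right)^{2} - 54 = 122 \cdot 10^{2} - 54 = 122 \cdot 100 - 54 = 12200 - 54 = 12146$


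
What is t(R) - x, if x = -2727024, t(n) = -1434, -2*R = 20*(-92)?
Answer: 2725590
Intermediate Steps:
R = 920 (R = -10*(-92) = -½*(-1840) = 920)
t(R) - x = -1434 - 1*(-2727024) = -1434 + 2727024 = 2725590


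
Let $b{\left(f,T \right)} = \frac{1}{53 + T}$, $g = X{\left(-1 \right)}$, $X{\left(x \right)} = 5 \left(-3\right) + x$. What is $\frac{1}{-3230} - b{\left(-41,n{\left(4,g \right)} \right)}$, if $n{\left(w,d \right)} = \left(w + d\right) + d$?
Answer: $- \frac{651}{16150} \approx -0.04031$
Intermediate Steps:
$X{\left(x \right)} = -15 + x$
$g = -16$ ($g = -15 - 1 = -16$)
$n{\left(w,d \right)} = w + 2 d$ ($n{\left(w,d \right)} = \left(d + w\right) + d = w + 2 d$)
$\frac{1}{-3230} - b{\left(-41,n{\left(4,g \right)} \right)} = \frac{1}{-3230} - \frac{1}{53 + \left(4 + 2 \left(-16\right)\right)} = - \frac{1}{3230} - \frac{1}{53 + \left(4 - 32\right)} = - \frac{1}{3230} - \frac{1}{53 - 28} = - \frac{1}{3230} - \frac{1}{25} = - \frac{651}{16150}$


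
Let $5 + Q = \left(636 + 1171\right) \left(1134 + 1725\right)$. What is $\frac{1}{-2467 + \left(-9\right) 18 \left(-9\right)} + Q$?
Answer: $\frac{5212703871}{1009} \approx 5.1662 \cdot 10^{6}$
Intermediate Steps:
$Q = 5166208$ ($Q = -5 + \left(636 + 1171\right) \left(1134 + 1725\right) = -5 + 1807 \cdot 2859 = -5 + 5166213 = 5166208$)
$\frac{1}{-2467 + \left(-9\right) 18 \left(-9\right)} + Q = \frac{1}{-2467 + \left(-9\right) 18 \left(-9\right)} + 5166208 = \frac{1}{-2467 - -1458} + 5166208 = \frac{1}{-2467 + 1458} + 5166208 = \frac{1}{-1009} + 5166208 = - \frac{1}{1009} + 5166208 = \frac{5212703871}{1009}$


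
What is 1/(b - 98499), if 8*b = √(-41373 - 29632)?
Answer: -6303936/620931463069 - 8*I*√71005/620931463069 ≈ -1.0152e-5 - 3.4331e-9*I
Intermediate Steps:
b = I*√71005/8 (b = √(-41373 - 29632)/8 = √(-71005)/8 = (I*√71005)/8 = I*√71005/8 ≈ 33.308*I)
1/(b - 98499) = 1/(I*√71005/8 - 98499) = 1/(-98499 + I*√71005/8)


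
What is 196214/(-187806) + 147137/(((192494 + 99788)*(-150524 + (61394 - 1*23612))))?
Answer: -3232880539442819/3094334592583332 ≈ -1.0448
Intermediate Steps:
196214/(-187806) + 147137/(((192494 + 99788)*(-150524 + (61394 - 1*23612)))) = 196214*(-1/187806) + 147137/((292282*(-150524 + (61394 - 23612)))) = -98107/93903 + 147137/((292282*(-150524 + 37782))) = -98107/93903 + 147137/((292282*(-112742))) = -98107/93903 + 147137/(-32952457244) = -98107/93903 + 147137*(-1/32952457244) = -98107/93903 - 147137/32952457244 = -3232880539442819/3094334592583332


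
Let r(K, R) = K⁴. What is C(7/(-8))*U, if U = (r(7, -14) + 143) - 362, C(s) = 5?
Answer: 10910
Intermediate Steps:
U = 2182 (U = (7⁴ + 143) - 362 = (2401 + 143) - 362 = 2544 - 362 = 2182)
C(7/(-8))*U = 5*2182 = 10910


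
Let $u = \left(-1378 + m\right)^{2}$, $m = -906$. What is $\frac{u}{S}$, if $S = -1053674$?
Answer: $- \frac{2608328}{526837} \approx -4.9509$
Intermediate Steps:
$u = 5216656$ ($u = \left(-1378 - 906\right)^{2} = \left(-2284\right)^{2} = 5216656$)
$\frac{u}{S} = \frac{5216656}{-1053674} = 5216656 \left(- \frac{1}{1053674}\right) = - \frac{2608328}{526837}$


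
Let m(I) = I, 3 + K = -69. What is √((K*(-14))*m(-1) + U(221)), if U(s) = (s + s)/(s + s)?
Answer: I*√1007 ≈ 31.733*I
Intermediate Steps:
K = -72 (K = -3 - 69 = -72)
U(s) = 1 (U(s) = (2*s)/((2*s)) = (2*s)*(1/(2*s)) = 1)
√((K*(-14))*m(-1) + U(221)) = √(-72*(-14)*(-1) + 1) = √(1008*(-1) + 1) = √(-1008 + 1) = √(-1007) = I*√1007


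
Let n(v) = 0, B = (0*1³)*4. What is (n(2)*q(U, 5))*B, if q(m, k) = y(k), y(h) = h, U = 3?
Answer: 0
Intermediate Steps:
B = 0 (B = (0*1)*4 = 0*4 = 0)
q(m, k) = k
(n(2)*q(U, 5))*B = (0*5)*0 = 0*0 = 0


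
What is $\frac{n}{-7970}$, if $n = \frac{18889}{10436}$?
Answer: $- \frac{18889}{83174920} \approx -0.0002271$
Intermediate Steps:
$n = \frac{18889}{10436}$ ($n = 18889 \cdot \frac{1}{10436} = \frac{18889}{10436} \approx 1.81$)
$\frac{n}{-7970} = \frac{18889}{10436 \left(-7970\right)} = \frac{18889}{10436} \left(- \frac{1}{7970}\right) = - \frac{18889}{83174920}$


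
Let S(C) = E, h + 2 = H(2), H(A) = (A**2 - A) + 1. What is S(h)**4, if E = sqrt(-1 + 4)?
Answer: 9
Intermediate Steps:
H(A) = 1 + A**2 - A
h = 1 (h = -2 + (1 + 2**2 - 1*2) = -2 + (1 + 4 - 2) = -2 + 3 = 1)
E = sqrt(3) ≈ 1.7320
S(C) = sqrt(3)
S(h)**4 = (sqrt(3))**4 = 9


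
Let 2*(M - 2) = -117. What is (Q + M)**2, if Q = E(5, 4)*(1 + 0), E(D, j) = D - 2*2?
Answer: 12321/4 ≈ 3080.3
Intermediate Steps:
E(D, j) = -4 + D (E(D, j) = D - 4 = -4 + D)
M = -113/2 (M = 2 + (1/2)*(-117) = 2 - 117/2 = -113/2 ≈ -56.500)
Q = 1 (Q = (-4 + 5)*(1 + 0) = 1*1 = 1)
(Q + M)**2 = (1 - 113/2)**2 = (-111/2)**2 = 12321/4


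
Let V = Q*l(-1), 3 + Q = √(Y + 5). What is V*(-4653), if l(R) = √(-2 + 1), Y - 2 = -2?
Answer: 4653*I*(3 - √5) ≈ 3554.6*I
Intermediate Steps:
Y = 0 (Y = 2 - 2 = 0)
Q = -3 + √5 (Q = -3 + √(0 + 5) = -3 + √5 ≈ -0.76393)
l(R) = I (l(R) = √(-1) = I)
V = I*(-3 + √5) (V = (-3 + √5)*I = I*(-3 + √5) ≈ -0.76393*I)
V*(-4653) = (I*(-3 + √5))*(-4653) = -4653*I*(-3 + √5)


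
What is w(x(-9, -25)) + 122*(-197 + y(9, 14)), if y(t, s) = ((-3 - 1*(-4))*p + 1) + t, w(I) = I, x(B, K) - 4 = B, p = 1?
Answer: -22697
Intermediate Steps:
x(B, K) = 4 + B
y(t, s) = 2 + t (y(t, s) = ((-3 - 1*(-4))*1 + 1) + t = ((-3 + 4)*1 + 1) + t = (1*1 + 1) + t = (1 + 1) + t = 2 + t)
w(x(-9, -25)) + 122*(-197 + y(9, 14)) = (4 - 9) + 122*(-197 + (2 + 9)) = -5 + 122*(-197 + 11) = -5 + 122*(-186) = -5 - 22692 = -22697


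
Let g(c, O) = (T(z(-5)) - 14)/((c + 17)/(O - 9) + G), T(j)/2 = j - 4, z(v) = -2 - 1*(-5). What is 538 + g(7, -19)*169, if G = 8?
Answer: 3986/25 ≈ 159.44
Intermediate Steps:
z(v) = 3 (z(v) = -2 + 5 = 3)
T(j) = -8 + 2*j (T(j) = 2*(j - 4) = 2*(-4 + j) = -8 + 2*j)
g(c, O) = -16/(8 + (17 + c)/(-9 + O)) (g(c, O) = ((-8 + 2*3) - 14)/((c + 17)/(O - 9) + 8) = ((-8 + 6) - 14)/((17 + c)/(-9 + O) + 8) = (-2 - 14)/((17 + c)/(-9 + O) + 8) = -16/(8 + (17 + c)/(-9 + O)))
538 + g(7, -19)*169 = 538 + (16*(9 - 1*(-19))/(-55 + 7 + 8*(-19)))*169 = 538 + (16*(9 + 19)/(-55 + 7 - 152))*169 = 538 + (16*28/(-200))*169 = 538 + (16*(-1/200)*28)*169 = 538 - 56/25*169 = 538 - 9464/25 = 3986/25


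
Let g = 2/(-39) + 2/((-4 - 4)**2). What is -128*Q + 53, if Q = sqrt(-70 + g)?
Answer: 53 - 16*I*sqrt(6816030)/39 ≈ 53.0 - 1071.1*I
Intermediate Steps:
g = -25/1248 (g = 2*(-1/39) + 2/((-8)**2) = -2/39 + 2/64 = -2/39 + 2*(1/64) = -2/39 + 1/32 = -25/1248 ≈ -0.020032)
Q = I*sqrt(6816030)/312 (Q = sqrt(-70 - 25/1248) = sqrt(-87385/1248) = I*sqrt(6816030)/312 ≈ 8.3678*I)
-128*Q + 53 = -16*I*sqrt(6816030)/39 + 53 = 53 - 16*I*sqrt(6816030)/39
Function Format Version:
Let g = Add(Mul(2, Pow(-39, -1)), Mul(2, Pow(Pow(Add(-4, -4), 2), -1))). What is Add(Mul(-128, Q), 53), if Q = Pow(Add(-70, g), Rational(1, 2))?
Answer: Add(53, Mul(Rational(-16, 39), I, Pow(6816030, Rational(1, 2)))) ≈ Add(53.000, Mul(-1071.1, I))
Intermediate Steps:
g = Rational(-25, 1248) (g = Add(Mul(2, Rational(-1, 39)), Mul(2, Pow(Pow(-8, 2), -1))) = Add(Rational(-2, 39), Mul(2, Pow(64, -1))) = Add(Rational(-2, 39), Mul(2, Rational(1, 64))) = Add(Rational(-2, 39), Rational(1, 32)) = Rational(-25, 1248) ≈ -0.020032)
Q = Mul(Rational(1, 312), I, Pow(6816030, Rational(1, 2))) (Q = Pow(Add(-70, Rational(-25, 1248)), Rational(1, 2)) = Pow(Rational(-87385, 1248), Rational(1, 2)) = Mul(Rational(1, 312), I, Pow(6816030, Rational(1, 2))) ≈ Mul(8.3678, I))
Add(Mul(-128, Q), 53) = Add(Mul(-128, Mul(Rational(1, 312), I, Pow(6816030, Rational(1, 2)))), 53) = Add(Mul(Rational(-16, 39), I, Pow(6816030, Rational(1, 2))), 53) = Add(53, Mul(Rational(-16, 39), I, Pow(6816030, Rational(1, 2))))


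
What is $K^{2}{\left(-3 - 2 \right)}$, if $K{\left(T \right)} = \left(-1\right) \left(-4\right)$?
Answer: $16$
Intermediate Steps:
$K{\left(T \right)} = 4$
$K^{2}{\left(-3 - 2 \right)} = 4^{2} = 16$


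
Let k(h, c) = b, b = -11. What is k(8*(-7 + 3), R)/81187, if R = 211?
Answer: -11/81187 ≈ -0.00013549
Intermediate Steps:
k(h, c) = -11
k(8*(-7 + 3), R)/81187 = -11/81187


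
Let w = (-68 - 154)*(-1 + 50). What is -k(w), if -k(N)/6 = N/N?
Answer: 6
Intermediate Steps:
w = -10878 (w = -222*49 = -10878)
k(N) = -6 (k(N) = -6*N/N = -6*1 = -6)
-k(w) = -1*(-6) = 6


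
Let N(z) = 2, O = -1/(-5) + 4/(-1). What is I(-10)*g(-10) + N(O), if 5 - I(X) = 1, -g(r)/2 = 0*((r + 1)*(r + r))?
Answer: 2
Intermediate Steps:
g(r) = 0 (g(r) = -0*(r + 1)*(r + r) = -0*(1 + r)*(2*r) = -0*2*r*(1 + r) = -2*0 = 0)
I(X) = 4 (I(X) = 5 - 1*1 = 5 - 1 = 4)
O = -19/5 (O = -1*(-1/5) + 4*(-1) = 1/5 - 4 = -19/5 ≈ -3.8000)
I(-10)*g(-10) + N(O) = 4*0 + 2 = 0 + 2 = 2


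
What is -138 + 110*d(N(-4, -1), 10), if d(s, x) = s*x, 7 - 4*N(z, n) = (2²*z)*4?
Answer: 19387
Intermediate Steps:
N(z, n) = 7/4 - 4*z (N(z, n) = 7/4 - 2²*z*4/4 = 7/4 - 4*z*4/4 = 7/4 - 4*z)
-138 + 110*d(N(-4, -1), 10) = -138 + 110*((7/4 - 4*(-4))*10) = -138 + 110*((7/4 + 16)*10) = -138 + 110*((71/4)*10) = -138 + 110*(355/2) = -138 + 19525 = 19387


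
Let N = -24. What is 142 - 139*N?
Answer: 3478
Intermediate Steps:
142 - 139*N = 142 - 139*(-24) = 142 + 3336 = 3478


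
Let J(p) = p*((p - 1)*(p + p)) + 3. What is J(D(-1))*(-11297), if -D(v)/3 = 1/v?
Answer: -440583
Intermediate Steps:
D(v) = -3/v
J(p) = 3 + 2*p**2*(-1 + p) (J(p) = p*((-1 + p)*(2*p)) + 3 = p*(2*p*(-1 + p)) + 3 = 2*p**2*(-1 + p) + 3 = 3 + 2*p**2*(-1 + p))
J(D(-1))*(-11297) = (3 - 2*(-3/(-1))**2 + 2*(-3/(-1))**3)*(-11297) = (3 - 2*(-3*(-1))**2 + 2*(-3*(-1))**3)*(-11297) = (3 - 2*3**2 + 2*3**3)*(-11297) = (3 - 2*9 + 2*27)*(-11297) = (3 - 18 + 54)*(-11297) = 39*(-11297) = -440583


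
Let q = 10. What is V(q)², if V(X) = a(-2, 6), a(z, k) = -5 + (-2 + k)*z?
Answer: 169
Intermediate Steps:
a(z, k) = -5 + z*(-2 + k)
V(X) = -13 (V(X) = -5 - 2*(-2) + 6*(-2) = -5 + 4 - 12 = -13)
V(q)² = (-13)² = 169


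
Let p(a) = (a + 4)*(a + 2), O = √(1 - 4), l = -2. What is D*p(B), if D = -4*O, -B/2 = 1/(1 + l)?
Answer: -96*I*√3 ≈ -166.28*I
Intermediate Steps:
B = 2 (B = -2/(1 - 2) = -2/(-1) = -2*(-1) = 2)
O = I*√3 (O = √(-3) = I*√3 ≈ 1.732*I)
p(a) = (2 + a)*(4 + a) (p(a) = (4 + a)*(2 + a) = (2 + a)*(4 + a))
D = -4*I*√3 ≈ -6.9282*I
D*p(B) = (-4*I*√3)*(8 + 2² + 6*2) = (-4*I*√3)*(8 + 4 + 12) = -4*I*√3*24 = -96*I*√3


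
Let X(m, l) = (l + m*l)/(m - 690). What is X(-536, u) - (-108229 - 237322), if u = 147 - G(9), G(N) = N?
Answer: 211859678/613 ≈ 3.4561e+5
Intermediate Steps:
u = 138 (u = 147 - 1*9 = 147 - 9 = 138)
X(m, l) = (l + l*m)/(-690 + m)
X(-536, u) - (-108229 - 237322) = 138*(1 - 536)/(-690 - 536) - (-108229 - 237322) = 138*(-535)/(-1226) - 1*(-345551) = 138*(-1/1226)*(-535) + 345551 = 36915/613 + 345551 = 211859678/613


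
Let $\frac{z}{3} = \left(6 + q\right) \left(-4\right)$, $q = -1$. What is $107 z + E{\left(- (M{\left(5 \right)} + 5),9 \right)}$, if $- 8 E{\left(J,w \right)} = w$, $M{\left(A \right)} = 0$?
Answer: $- \frac{51369}{8} \approx -6421.1$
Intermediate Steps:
$z = -60$ ($z = 3 \left(6 - 1\right) \left(-4\right) = 3 \cdot 5 \left(-4\right) = 3 \left(-20\right) = -60$)
$E{\left(J,w \right)} = - \frac{w}{8}$
$107 z + E{\left(- (M{\left(5 \right)} + 5),9 \right)} = 107 \left(-60\right) - \frac{9}{8} = -6420 - \frac{9}{8} = - \frac{51369}{8}$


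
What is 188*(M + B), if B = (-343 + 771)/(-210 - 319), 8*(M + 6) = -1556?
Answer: -20020590/529 ≈ -37846.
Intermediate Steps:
M = -401/2 (M = -6 + (1/8)*(-1556) = -6 - 389/2 = -401/2 ≈ -200.50)
B = -428/529 (B = 428/(-529) = 428*(-1/529) = -428/529 ≈ -0.80907)
188*(M + B) = 188*(-401/2 - 428/529) = 188*(-212985/1058) = -20020590/529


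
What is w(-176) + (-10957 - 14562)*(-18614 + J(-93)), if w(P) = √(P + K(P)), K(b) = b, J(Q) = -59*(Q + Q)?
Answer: 194965160 + 4*I*√22 ≈ 1.9497e+8 + 18.762*I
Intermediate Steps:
J(Q) = -118*Q
w(P) = √2*√P (w(P) = √(P + P) = √(2*P) = √2*√P)
w(-176) + (-10957 - 14562)*(-18614 + J(-93)) = √2*√(-176) + (-10957 - 14562)*(-18614 - 118*(-93)) = √2*(4*I*√11) - 25519*(-18614 + 10974) = 4*I*√22 - 25519*(-7640) = 4*I*√22 + 194965160 = 194965160 + 4*I*√22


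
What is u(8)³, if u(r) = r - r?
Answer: 0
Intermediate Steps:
u(r) = 0
u(8)³ = 0³ = 0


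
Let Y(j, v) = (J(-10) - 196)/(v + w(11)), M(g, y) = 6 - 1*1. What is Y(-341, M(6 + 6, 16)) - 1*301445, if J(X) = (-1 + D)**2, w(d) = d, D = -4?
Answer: -4823291/16 ≈ -3.0146e+5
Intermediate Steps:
J(X) = 25 (J(X) = (-1 - 4)**2 = (-5)**2 = 25)
M(g, y) = 5 (M(g, y) = 6 - 1 = 5)
Y(j, v) = -171/(11 + v) (Y(j, v) = (25 - 196)/(v + 11) = -171/(11 + v))
Y(-341, M(6 + 6, 16)) - 1*301445 = -171/(11 + 5) - 1*301445 = -171/16 - 301445 = -4823291/16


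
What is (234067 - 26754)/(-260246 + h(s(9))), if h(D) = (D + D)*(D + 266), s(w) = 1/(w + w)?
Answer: -33584706/42155063 ≈ -0.79669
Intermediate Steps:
s(w) = 1/(2*w)
h(D) = 2*D*(266 + D) (h(D) = (2*D)*(266 + D) = 2*D*(266 + D))
(234067 - 26754)/(-260246 + h(s(9))) = (234067 - 26754)/(-260246 + 2*((1/2)/9)*(266 + (1/2)/9)) = 207313/(-260246 + 2*((1/2)*(1/9))*(266 + (1/2)*(1/9))) = 207313/(-260246 + 2*(1/18)*(266 + 1/18)) = 207313/(-260246 + 2*(1/18)*(4789/18)) = 207313/(-260246 + 4789/162) = 207313/(-42155063/162) = 207313*(-162/42155063) = -33584706/42155063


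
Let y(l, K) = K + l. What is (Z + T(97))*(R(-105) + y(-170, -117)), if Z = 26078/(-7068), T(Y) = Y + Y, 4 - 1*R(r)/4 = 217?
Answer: -766042423/3534 ≈ -2.1676e+5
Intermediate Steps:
R(r) = -852 (R(r) = 16 - 4*217 = 16 - 868 = -852)
T(Y) = 2*Y
Z = -13039/3534 (Z = 26078*(-1/7068) = -13039/3534 ≈ -3.6896)
(Z + T(97))*(R(-105) + y(-170, -117)) = (-13039/3534 + 2*97)*(-852 + (-117 - 170)) = (-13039/3534 + 194)*(-852 - 287) = (672557/3534)*(-1139) = -766042423/3534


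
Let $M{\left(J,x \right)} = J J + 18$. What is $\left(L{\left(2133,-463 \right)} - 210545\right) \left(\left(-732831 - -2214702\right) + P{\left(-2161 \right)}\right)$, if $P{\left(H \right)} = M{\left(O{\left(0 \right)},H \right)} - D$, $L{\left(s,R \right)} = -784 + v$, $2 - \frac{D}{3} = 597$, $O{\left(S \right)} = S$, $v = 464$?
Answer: $-312854918010$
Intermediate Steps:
$M{\left(J,x \right)} = 18 + J^{2}$ ($M{\left(J,x \right)} = J^{2} + 18 = 18 + J^{2}$)
$D = -1785$ ($D = 6 - 1791 = -1785$)
$L{\left(s,R \right)} = -320$ ($L{\left(s,R \right)} = -784 + 464 = -320$)
$P{\left(H \right)} = 1803$ ($P{\left(H \right)} = \left(18 + 0^{2}\right) - -1785 = \left(18 + 0\right) + 1785 = 18 + 1785 = 1803$)
$\left(L{\left(2133,-463 \right)} - 210545\right) \left(\left(-732831 - -2214702\right) + P{\left(-2161 \right)}\right) = \left(-320 - 210545\right) \left(\left(-732831 - -2214702\right) + 1803\right) = - 210865 \left(\left(-732831 + 2214702\right) + 1803\right) = - 210865 \left(1481871 + 1803\right) = \left(-210865\right) 1483674 = -312854918010$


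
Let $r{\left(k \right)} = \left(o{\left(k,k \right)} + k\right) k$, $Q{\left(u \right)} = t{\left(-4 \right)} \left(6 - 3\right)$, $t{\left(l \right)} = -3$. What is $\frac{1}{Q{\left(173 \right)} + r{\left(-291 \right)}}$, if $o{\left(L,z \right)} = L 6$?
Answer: $\frac{1}{592758} \approx 1.687 \cdot 10^{-6}$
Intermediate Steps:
$o{\left(L,z \right)} = 6 L$
$Q{\left(u \right)} = -9$ ($Q{\left(u \right)} = - 3 \left(6 - 3\right) = \left(-3\right) 3 = -9$)
$r{\left(k \right)} = 7 k^{2}$ ($r{\left(k \right)} = \left(6 k + k\right) k = 7 k k = 7 k^{2}$)
$\frac{1}{Q{\left(173 \right)} + r{\left(-291 \right)}} = \frac{1}{-9 + 7 \left(-291\right)^{2}} = \frac{1}{-9 + 7 \cdot 84681} = \frac{1}{-9 + 592767} = \frac{1}{592758}$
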